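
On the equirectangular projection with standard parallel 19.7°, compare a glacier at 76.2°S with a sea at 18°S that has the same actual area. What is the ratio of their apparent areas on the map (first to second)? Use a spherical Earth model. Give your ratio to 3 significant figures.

3.99

In the equirectangular projection with standard parallel φ₀ = 19.7° (x = Rλ cos φ₀, y = Rφ), meridians are true-scale (h = 1) and the parallel scale is k = cos φ₀ / cos φ.
Areal scale at 76.2°: h·k = 1.000 × 3.947 = 3.947.
Areal scale at 18°: h·k = 1.000 × 0.9899 = 0.9899.
Ratio = 3.947/0.9899 ≈ 3.99.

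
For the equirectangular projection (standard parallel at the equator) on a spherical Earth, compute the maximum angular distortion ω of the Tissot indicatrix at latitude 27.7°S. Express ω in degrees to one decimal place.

7.0°

For the equirectangular projection with φ₀ = 0 (plate carrée), h = 1 along meridians and k = sec φ along parallels.
At 27.7°: h = 1.000, k = 1.129; principal scales a = 1.129, b = 1.000.
sin(ω/2) = (a − b)/(a + b) = 0.1294/2.129 = 0.06079, so ω = 2 arcsin(0.06079) ≈ 7.0°.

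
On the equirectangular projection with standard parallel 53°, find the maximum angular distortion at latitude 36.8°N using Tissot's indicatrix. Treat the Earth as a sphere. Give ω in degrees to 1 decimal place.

In the equirectangular projection with standard parallel φ₀ = 53° (x = Rλ cos φ₀, y = Rφ), meridians are true-scale (h = 1) and the parallel scale is k = cos φ₀ / cos φ.
At 36.8°: h = 1.000, k = 0.7516; principal scales a = 1.000, b = 0.7516.
sin(ω/2) = (a − b)/(a + b) = 0.2484/1.752 = 0.1418, so ω = 2 arcsin(0.1418) ≈ 16.3°.

16.3°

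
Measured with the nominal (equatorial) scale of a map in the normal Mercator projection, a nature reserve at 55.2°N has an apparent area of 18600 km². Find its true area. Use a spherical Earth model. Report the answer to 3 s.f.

The Mercator projection is conformal; its linear scale factor is the same in every direction and equals sec φ = 1/cos φ.
Areal scale = k² = sec²φ = 1/cos²(55.2°) = 1/0.5707² = 3.070.
True area = apparent / (areal scale) = 18600 / 3.070 ≈ 6060 km².

6060 km²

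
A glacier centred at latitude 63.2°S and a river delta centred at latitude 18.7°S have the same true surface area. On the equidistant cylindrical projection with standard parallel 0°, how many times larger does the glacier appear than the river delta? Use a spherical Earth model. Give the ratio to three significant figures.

2.10

Plate carrée maps x = Rλ, y = Rφ. The meridian scale is h = 1 and the parallel scale is k = 1/cos φ = sec φ.
Areal scale at 63.2°: h·k = 1.000 × 2.218 = 2.218.
Areal scale at 18.7°: h·k = 1.000 × 1.056 = 1.056.
Ratio = 2.218/1.056 ≈ 2.10.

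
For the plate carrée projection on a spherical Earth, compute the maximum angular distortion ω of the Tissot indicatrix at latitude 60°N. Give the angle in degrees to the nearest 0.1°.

For the equirectangular projection with φ₀ = 0 (plate carrée), h = 1 along meridians and k = sec φ along parallels.
At 60°: h = 1.000, k = 2.000; principal scales a = 2.000, b = 1.000.
sin(ω/2) = (a − b)/(a + b) = 1.0000/3.000 = 0.3333, so ω = 2 arcsin(0.3333) ≈ 38.9°.

38.9°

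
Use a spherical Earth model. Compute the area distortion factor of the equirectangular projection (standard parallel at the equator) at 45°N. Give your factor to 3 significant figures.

In the plate carrée (x = Rλ, y = Rφ), meridians are true-scale (h = 1) and parallels are stretched by k = sec φ.
Areal scale = h·k = 1 × sec φ; at 45°, h = 1.000, k = 1.414, so h·k = 1.414.

1.41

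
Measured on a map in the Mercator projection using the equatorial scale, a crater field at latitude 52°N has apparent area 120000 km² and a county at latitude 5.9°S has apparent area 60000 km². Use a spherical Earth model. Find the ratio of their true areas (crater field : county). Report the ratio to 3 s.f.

0.766

Since Mercator area scale is 1/cos²φ, the true area equals the apparent area multiplied by cos²φ.
True area of crater field: 120000 × cos²(52°) = 120000 × 0.3790 = 45480 km².
True area of county: 60000 × cos²(5.9°) = 60000 × 0.9894 = 59370 km².
Ratio = 45480 / 59370 ≈ 0.766.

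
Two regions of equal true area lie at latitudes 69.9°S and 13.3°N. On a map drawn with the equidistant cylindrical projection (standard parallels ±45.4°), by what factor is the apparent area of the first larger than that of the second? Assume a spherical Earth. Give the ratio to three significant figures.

2.83

In the equirectangular projection with standard parallel φ₀ = 45.4° (x = Rλ cos φ₀, y = Rφ), meridians are true-scale (h = 1) and the parallel scale is k = cos φ₀ / cos φ.
Areal scale at 69.9°: h·k = 1.000 × 2.043 = 2.043.
Areal scale at 13.3°: h·k = 1.000 × 0.7215 = 0.7215.
Ratio = 2.043/0.7215 ≈ 2.83.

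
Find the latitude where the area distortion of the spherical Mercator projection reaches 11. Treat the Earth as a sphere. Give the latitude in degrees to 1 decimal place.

72.5°

Mercator areal scale is sec²φ.
sec²φ = 11  ⇒  cos²φ = 0.09091  ⇒  cos φ = 0.3015.
φ = arccos(0.3015) ≈ 72.5°.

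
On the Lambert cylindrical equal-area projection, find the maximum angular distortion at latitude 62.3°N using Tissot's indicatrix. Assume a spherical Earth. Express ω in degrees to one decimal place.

The Lambert cylindrical equal-area projection is the cylindrical equal-area projection with its standard parallel at the equator (φ₀ = 0). A cylindrical equal-area projection with standard parallel φ₀ has meridian scale h = cos φ / cos φ₀ and parallel scale k = cos φ₀ / cos φ (so areas are preserved, h·k = 1).
At 62.3°: h = 0.4648, k = 2.151; principal scales a = 2.151, b = 0.4648.
sin(ω/2) = (a − b)/(a + b) = 1.686/2.616 = 0.6446, so ω = 2 arcsin(0.6446) ≈ 80.3°.

80.3°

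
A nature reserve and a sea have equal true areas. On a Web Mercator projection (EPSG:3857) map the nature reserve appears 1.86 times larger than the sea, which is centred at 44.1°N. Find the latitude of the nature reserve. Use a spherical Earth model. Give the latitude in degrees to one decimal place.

Mercator areal scale is sec²φ, so apparent-area ratio = sec²φ₁ / sec²φ₂ = cos²φ₂ / cos²φ₁.
cos²φ₂ / cos²φ₁ = 1.86  ⇒  cos φ₁ = cos 44.1° / √1.86 = 0.7181/1.364 = 0.5266.
φ₁ = arccos(0.5266) ≈ 58.2°.

58.2°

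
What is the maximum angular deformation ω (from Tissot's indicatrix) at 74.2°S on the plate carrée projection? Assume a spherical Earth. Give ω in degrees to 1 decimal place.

69.8°

Plate carrée maps x = Rλ, y = Rφ. The meridian scale is h = 1 and the parallel scale is k = 1/cos φ = sec φ.
At 74.2°: h = 1.000, k = 3.673; principal scales a = 3.673, b = 1.000.
sin(ω/2) = (a − b)/(a + b) = 2.673/4.673 = 0.5720, so ω = 2 arcsin(0.5720) ≈ 69.8°.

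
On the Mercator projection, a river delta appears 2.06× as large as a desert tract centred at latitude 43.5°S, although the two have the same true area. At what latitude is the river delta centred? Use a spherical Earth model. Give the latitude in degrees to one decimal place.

59.6°

For equal true areas on Mercator, apparent areas scale as sec²φ, so the ratio is cos²φ₂ / cos²φ₁.
cos²φ₂ / cos²φ₁ = 2.06  ⇒  cos φ₁ = cos 43.5° / √2.06 = 0.7254/1.435 = 0.5054.
φ₁ = arccos(0.5054) ≈ 59.6°.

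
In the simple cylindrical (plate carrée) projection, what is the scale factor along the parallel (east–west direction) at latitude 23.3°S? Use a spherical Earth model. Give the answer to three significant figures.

1.09

In the plate carrée (x = Rλ, y = Rφ), meridians are true-scale (h = 1) and parallels are stretched by k = sec φ.
k = 1/cos 23.3° = 1/0.9184 = 1.089.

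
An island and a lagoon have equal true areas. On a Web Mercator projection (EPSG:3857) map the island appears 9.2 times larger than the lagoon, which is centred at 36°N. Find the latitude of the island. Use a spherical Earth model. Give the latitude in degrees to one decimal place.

74.5°

On Mercator, (apparent₁)/(apparent₂) = sec²φ₁ / sec²φ₂ when true areas are equal.
cos²φ₂ / cos²φ₁ = 9.2  ⇒  cos φ₁ = cos 36° / √9.2 = 0.8090/3.033 = 0.2667.
φ₁ = arccos(0.2667) ≈ 74.5°.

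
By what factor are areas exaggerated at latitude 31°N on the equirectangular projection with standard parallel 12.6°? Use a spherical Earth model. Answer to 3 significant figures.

1.14

In the equirectangular projection with standard parallel φ₀ = 12.6° (x = Rλ cos φ₀, y = Rφ), meridians are true-scale (h = 1) and the parallel scale is k = cos φ₀ / cos φ.
Areal scale = h·k = 1 × cos φ₀ / cos φ; at 31°, h = 1.000, k = 1.139, so h·k = 1.139.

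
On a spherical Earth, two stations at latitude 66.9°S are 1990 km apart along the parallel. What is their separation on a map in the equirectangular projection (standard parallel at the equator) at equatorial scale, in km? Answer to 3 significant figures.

5070 km

For the equirectangular projection with φ₀ = 0 (plate carrée), h = 1 along meridians and k = sec φ along parallels.
Along the parallel, k = sec 66.9° = 1/0.3923 = 2.549.
Map distance = 1990 × 2.549 ≈ 5070 km.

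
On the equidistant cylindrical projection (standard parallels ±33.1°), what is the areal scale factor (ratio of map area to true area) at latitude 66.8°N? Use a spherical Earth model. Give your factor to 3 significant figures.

With standard parallel φ₀ = 33.1°, the equirectangular projection gives x = Rλ cos φ₀, y = Rφ, so h = 1 and k = cos 33.1° / cos φ.
Areal scale = h·k = 1 × cos φ₀ / cos φ; at 66.8°, h = 1.000, k = 2.127, so h·k = 2.127.

2.13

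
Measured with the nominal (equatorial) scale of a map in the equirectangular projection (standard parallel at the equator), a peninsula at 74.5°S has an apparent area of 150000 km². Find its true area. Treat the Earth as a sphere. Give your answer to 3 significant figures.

In the plate carrée (x = Rλ, y = Rφ), meridians are true-scale (h = 1) and parallels are stretched by k = sec φ.
Areal scale = h·k = 1 × sec φ; at 74.5°, h = 1.000, k = 3.742, so h·k = 3.742.
True area = apparent / (areal scale) = 150000 / 3.742 ≈ 40100 km².

40100 km²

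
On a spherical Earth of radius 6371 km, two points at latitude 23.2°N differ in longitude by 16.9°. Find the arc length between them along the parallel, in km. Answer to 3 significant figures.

1730 km

Arc length along a parallel = R cos φ · Δλ (with Δλ in radians).
= 6371 × cos 23.2° × (16.9° × π/180) = 6371 × 0.9191 × 0.2950 ≈ 1730 km.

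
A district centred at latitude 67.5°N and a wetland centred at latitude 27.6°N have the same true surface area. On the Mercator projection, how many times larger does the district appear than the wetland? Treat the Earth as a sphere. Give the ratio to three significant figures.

Mercator is conformal with k = sec φ, so areal scale = k² = sec²φ.
At 67.5°: sec²(67.5°) = 1/0.3827² = 6.828.
At 27.6°: sec²(27.6°) = 1/0.8862² = 1.273.
Ratio = 6.828/1.273 = cos²(27.6°)/cos²(67.5°) ≈ 5.36.

5.36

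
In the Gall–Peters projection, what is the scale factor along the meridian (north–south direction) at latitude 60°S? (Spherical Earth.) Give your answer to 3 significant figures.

Gall–Peters is a cylindrical equal-area projection with standard parallels at ±45°. Cylindrical equal-area (φ₀ = 45°): h = cos φ / cos 45° along meridians, k = cos 45° / cos φ along parallels; h·k = 1.
h = cos 60° / cos 45° = 0.5000/0.7071 = 0.7071.

0.707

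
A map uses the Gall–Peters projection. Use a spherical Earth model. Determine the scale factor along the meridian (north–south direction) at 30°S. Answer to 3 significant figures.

Gall–Peters is a cylindrical equal-area projection with standard parallels at ±45°. Cylindrical equal-area (φ₀ = 45°): h = cos φ / cos 45° along meridians, k = cos 45° / cos φ along parallels; h·k = 1.
h = cos 30° / cos 45° = 0.8660/0.7071 = 1.225.

1.22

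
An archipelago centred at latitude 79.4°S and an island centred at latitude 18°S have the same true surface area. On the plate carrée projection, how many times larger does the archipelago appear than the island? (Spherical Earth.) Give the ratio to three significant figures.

5.17

In the plate carrée (x = Rλ, y = Rφ), meridians are true-scale (h = 1) and parallels are stretched by k = sec φ.
Areal scale at 79.4°: h·k = 1.000 × 5.436 = 5.436.
Areal scale at 18°: h·k = 1.000 × 1.051 = 1.051.
Ratio = 5.436/1.051 ≈ 5.17.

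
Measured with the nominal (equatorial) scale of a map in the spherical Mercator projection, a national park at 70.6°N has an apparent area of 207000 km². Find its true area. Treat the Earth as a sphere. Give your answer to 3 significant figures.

For Mercator, h = k = sec φ (a conformal cylindrical projection has a single point scale, 1/cos φ).
Areal scale = k² = sec²φ = 1/cos²(70.6°) = 1/0.3322² = 9.064.
True area = apparent / (areal scale) = 207000 / 9.064 ≈ 22800 km².

22800 km²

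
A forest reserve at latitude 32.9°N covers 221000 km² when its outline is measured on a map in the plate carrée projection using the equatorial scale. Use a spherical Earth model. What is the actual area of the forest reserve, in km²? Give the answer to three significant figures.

Plate carrée maps x = Rλ, y = Rφ. The meridian scale is h = 1 and the parallel scale is k = 1/cos φ = sec φ.
Areal scale = h·k = 1 × sec φ; at 32.9°, h = 1.000, k = 1.191, so h·k = 1.191.
True area = apparent / (areal scale) = 221000 / 1.191 ≈ 186000 km².

186000 km²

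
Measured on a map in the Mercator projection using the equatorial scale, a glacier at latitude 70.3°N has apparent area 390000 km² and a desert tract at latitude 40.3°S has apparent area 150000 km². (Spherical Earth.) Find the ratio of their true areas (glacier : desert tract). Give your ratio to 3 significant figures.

Since Mercator area scale is 1/cos²φ, the true area equals the apparent area multiplied by cos²φ.
True area of glacier: 390000 × cos²(70.3°) = 390000 × 0.1136 = 44320 km².
True area of desert tract: 150000 × cos²(40.3°) = 150000 × 0.5817 = 87250 km².
Ratio = 44320 / 87250 ≈ 0.508.

0.508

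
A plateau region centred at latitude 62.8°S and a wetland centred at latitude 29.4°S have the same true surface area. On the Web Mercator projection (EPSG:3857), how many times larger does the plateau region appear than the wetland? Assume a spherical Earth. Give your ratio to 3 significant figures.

3.63

Mercator is conformal with k = sec φ, so areal scale = k² = sec²φ.
At 62.8°: sec²(62.8°) = 1/0.4571² = 4.786.
At 29.4°: sec²(29.4°) = 1/0.8712² = 1.317.
Ratio = 4.786/1.317 = cos²(29.4°)/cos²(62.8°) ≈ 3.63.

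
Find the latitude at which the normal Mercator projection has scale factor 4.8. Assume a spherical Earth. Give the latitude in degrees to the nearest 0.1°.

78.0°

Mercator scale is k = sec φ = 1/cos φ.
1/cos φ = 4.8  ⇒  cos φ = 0.2083  ⇒  φ = arccos(0.2083) ≈ 78.0°.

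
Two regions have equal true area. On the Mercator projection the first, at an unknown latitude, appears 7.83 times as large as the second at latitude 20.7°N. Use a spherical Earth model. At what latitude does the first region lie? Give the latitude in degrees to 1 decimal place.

Mercator areal scale is sec²φ, so apparent-area ratio = sec²φ₁ / sec²φ₂ = cos²φ₂ / cos²φ₁.
cos²φ₂ / cos²φ₁ = 7.83  ⇒  cos φ₁ = cos 20.7° / √7.83 = 0.9354/2.798 = 0.3343.
φ₁ = arccos(0.3343) ≈ 70.5°.

70.5°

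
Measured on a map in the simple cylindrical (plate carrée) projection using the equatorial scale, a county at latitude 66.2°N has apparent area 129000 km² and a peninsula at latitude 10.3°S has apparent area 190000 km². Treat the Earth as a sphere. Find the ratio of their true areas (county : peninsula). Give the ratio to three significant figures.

0.278

Plate carrée has h = 1 and k = sec φ, giving areal scale sec φ; true area = (apparent area) · cos φ.
True area of county: 129000 × cos(66.2°) = 129000 × 0.4035 = 52060 km².
True area of peninsula: 190000 × cos(10.3°) = 190000 × 0.9839 = 186900 km².
Ratio = 52060 / 186900 ≈ 0.278.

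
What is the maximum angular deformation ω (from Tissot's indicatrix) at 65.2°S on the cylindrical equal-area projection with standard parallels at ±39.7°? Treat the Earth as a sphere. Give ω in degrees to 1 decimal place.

65.6°

Cylindrical equal-area (φ₀ = 39.7°): h = cos φ / cos 39.7° along meridians, k = cos 39.7° / cos φ along parallels; h·k = 1.
At 65.2°: h = 0.5452, k = 1.834; principal scales a = 1.834, b = 0.5452.
sin(ω/2) = (a − b)/(a + b) = 1.289/2.379 = 0.5418, so ω = 2 arcsin(0.5418) ≈ 65.6°.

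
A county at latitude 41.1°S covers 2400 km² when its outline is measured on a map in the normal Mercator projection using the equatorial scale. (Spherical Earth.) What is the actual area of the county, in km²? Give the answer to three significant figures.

1360 km²

The Mercator projection is conformal; its linear scale factor is the same in every direction and equals sec φ = 1/cos φ.
Areal scale = k² = sec²φ = 1/cos²(41.1°) = 1/0.7536² = 1.761.
True area = apparent / (areal scale) = 2400 / 1.761 ≈ 1360 km².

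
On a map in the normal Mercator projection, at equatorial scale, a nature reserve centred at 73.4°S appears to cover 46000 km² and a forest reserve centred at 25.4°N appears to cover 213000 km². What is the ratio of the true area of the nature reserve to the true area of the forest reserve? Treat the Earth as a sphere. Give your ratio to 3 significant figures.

On Mercator the areal scale is sec²φ, so true area = apparent × cos²φ.
True area of nature reserve: 46000 × cos²(73.4°) = 46000 × 0.08162 = 3754 km².
True area of forest reserve: 213000 × cos²(25.4°) = 213000 × 0.8160 = 173800 km².
Ratio = 3754 / 173800 ≈ 0.0216.

0.0216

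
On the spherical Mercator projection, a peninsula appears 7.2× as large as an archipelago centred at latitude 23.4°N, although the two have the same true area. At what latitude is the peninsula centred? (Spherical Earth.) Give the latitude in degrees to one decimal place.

Mercator areal scale is sec²φ, so apparent-area ratio = sec²φ₁ / sec²φ₂ = cos²φ₂ / cos²φ₁.
cos²φ₂ / cos²φ₁ = 7.2  ⇒  cos φ₁ = cos 23.4° / √7.2 = 0.9178/2.683 = 0.3420.
φ₁ = arccos(0.3420) ≈ 70.0°.

70.0°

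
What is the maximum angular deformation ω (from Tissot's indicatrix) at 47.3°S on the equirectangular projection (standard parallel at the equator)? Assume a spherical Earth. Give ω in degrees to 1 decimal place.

22.1°

In the plate carrée (x = Rλ, y = Rφ), meridians are true-scale (h = 1) and parallels are stretched by k = sec φ.
At 47.3°: h = 1.000, k = 1.475; principal scales a = 1.475, b = 1.000.
sin(ω/2) = (a − b)/(a + b) = 0.4746/2.475 = 0.1918, so ω = 2 arcsin(0.1918) ≈ 22.1°.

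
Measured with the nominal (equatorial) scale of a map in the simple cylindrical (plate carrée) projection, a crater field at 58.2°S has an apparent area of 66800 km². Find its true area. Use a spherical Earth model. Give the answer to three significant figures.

35200 km²

Plate carrée maps x = Rλ, y = Rφ. The meridian scale is h = 1 and the parallel scale is k = 1/cos φ = sec φ.
Areal scale = h·k = 1 × sec φ; at 58.2°, h = 1.000, k = 1.898, so h·k = 1.898.
True area = apparent / (areal scale) = 66800 / 1.898 ≈ 35200 km².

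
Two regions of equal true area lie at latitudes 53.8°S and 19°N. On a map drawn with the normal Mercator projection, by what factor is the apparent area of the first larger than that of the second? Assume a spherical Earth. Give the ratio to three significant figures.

2.56

On Mercator, area is exaggerated by sec²φ = 1/cos²φ.
At 53.8°: sec²(53.8°) = 1/0.5906² = 2.867.
At 19°: sec²(19°) = 1/0.9455² = 1.119.
Ratio = 2.867/1.119 = cos²(19°)/cos²(53.8°) ≈ 2.56.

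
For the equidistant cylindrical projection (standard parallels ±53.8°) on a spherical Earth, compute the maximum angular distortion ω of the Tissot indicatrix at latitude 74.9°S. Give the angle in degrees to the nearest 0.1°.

45.6°

In the equirectangular projection with standard parallel φ₀ = 53.8° (x = Rλ cos φ₀, y = Rφ), meridians are true-scale (h = 1) and the parallel scale is k = cos φ₀ / cos φ.
At 74.9°: h = 1.000, k = 2.267; principal scales a = 2.267, b = 1.000.
sin(ω/2) = (a − b)/(a + b) = 1.267/3.267 = 0.3878, so ω = 2 arcsin(0.3878) ≈ 45.6°.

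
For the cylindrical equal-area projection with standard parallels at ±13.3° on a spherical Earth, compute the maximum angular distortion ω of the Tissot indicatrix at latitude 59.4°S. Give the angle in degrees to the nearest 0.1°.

For cylindrical equal-area with standard parallel φ₀, h = cos φ / cos φ₀ and k = cos φ₀ / cos φ, so h·k = 1.
At 59.4°: h = 0.5231, k = 1.912; principal scales a = 1.912, b = 0.5231.
sin(ω/2) = (a − b)/(a + b) = 1.389/2.435 = 0.5703, so ω = 2 arcsin(0.5703) ≈ 69.5°.

69.5°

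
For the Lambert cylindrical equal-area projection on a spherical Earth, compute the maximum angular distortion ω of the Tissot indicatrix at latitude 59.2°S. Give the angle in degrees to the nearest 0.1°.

The Lambert cylindrical equal-area projection is the cylindrical equal-area projection with its standard parallel at the equator (φ₀ = 0). A cylindrical equal-area projection with standard parallel φ₀ has meridian scale h = cos φ / cos φ₀ and parallel scale k = cos φ₀ / cos φ (so areas are preserved, h·k = 1).
At 59.2°: h = 0.5120, k = 1.953; principal scales a = 1.953, b = 0.5120.
sin(ω/2) = (a − b)/(a + b) = 1.441/2.465 = 0.5846, so ω = 2 arcsin(0.5846) ≈ 71.5°.

71.5°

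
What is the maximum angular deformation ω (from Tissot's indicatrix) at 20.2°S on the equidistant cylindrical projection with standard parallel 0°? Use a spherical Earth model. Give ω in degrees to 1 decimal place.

3.6°

For the equirectangular projection with φ₀ = 0 (plate carrée), h = 1 along meridians and k = sec φ along parallels.
At 20.2°: h = 1.000, k = 1.066; principal scales a = 1.066, b = 1.000.
sin(ω/2) = (a − b)/(a + b) = 0.06554/2.066 = 0.03173, so ω = 2 arcsin(0.03173) ≈ 3.6°.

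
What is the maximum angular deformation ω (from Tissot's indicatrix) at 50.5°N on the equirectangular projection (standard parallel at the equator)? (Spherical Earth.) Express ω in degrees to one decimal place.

For the equirectangular projection with φ₀ = 0 (plate carrée), h = 1 along meridians and k = sec φ along parallels.
At 50.5°: h = 1.000, k = 1.572; principal scales a = 1.572, b = 1.000.
sin(ω/2) = (a − b)/(a + b) = 0.5721/2.572 = 0.2224, so ω = 2 arcsin(0.2224) ≈ 25.7°.

25.7°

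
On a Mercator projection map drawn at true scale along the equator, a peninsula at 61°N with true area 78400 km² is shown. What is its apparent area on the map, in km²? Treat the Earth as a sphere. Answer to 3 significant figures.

The Mercator projection is conformal; its linear scale factor is the same in every direction and equals sec φ = 1/cos φ.
Areal scale = k² = sec²φ = 1/cos²(61°) = 1/0.4848² = 4.255.
Apparent area = 78400 × 4.255 ≈ 334000 km².

334000 km²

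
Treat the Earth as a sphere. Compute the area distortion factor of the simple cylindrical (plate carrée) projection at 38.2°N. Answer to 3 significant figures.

In the plate carrée (x = Rλ, y = Rφ), meridians are true-scale (h = 1) and parallels are stretched by k = sec φ.
Areal scale = h·k = 1 × sec φ; at 38.2°, h = 1.000, k = 1.272, so h·k = 1.272.

1.27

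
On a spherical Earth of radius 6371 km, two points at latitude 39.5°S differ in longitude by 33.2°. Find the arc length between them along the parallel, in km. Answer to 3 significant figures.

Arc length along a parallel = R cos φ · Δλ (with Δλ in radians).
= 6371 × cos 39.5° × (33.2° × π/180) = 6371 × 0.7716 × 0.5794 ≈ 2850 km.

2850 km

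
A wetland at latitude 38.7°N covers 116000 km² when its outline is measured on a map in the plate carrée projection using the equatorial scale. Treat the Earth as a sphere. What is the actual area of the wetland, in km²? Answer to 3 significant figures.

Plate carrée maps x = Rλ, y = Rφ. The meridian scale is h = 1 and the parallel scale is k = 1/cos φ = sec φ.
Areal scale = h·k = 1 × sec φ; at 38.7°, h = 1.000, k = 1.281, so h·k = 1.281.
True area = apparent / (areal scale) = 116000 / 1.281 ≈ 90500 km².

90500 km²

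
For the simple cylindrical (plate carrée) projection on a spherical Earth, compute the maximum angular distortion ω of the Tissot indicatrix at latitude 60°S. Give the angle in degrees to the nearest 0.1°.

38.9°

In the plate carrée (x = Rλ, y = Rφ), meridians are true-scale (h = 1) and parallels are stretched by k = sec φ.
At 60°: h = 1.000, k = 2.000; principal scales a = 2.000, b = 1.000.
sin(ω/2) = (a − b)/(a + b) = 1.0000/3.000 = 0.3333, so ω = 2 arcsin(0.3333) ≈ 38.9°.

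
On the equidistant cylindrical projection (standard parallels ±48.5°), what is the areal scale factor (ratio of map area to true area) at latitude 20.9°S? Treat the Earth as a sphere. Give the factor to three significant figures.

0.709

The equidistant cylindrical projection with φ₀ = 48.5° has h = 1 (meridians true) and k = cos φ₀ / cos φ along parallels.
Areal scale = h·k = 1 × cos φ₀ / cos φ; at 20.9°, h = 1.000, k = 0.7093, so h·k = 0.7093.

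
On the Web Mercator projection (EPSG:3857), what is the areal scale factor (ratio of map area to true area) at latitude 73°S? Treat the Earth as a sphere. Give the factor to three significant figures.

Mercator is conformal, so the point scale is isotropic: h = k = sec φ = 1/cos φ.
Areal scale = k² = sec²φ = 1/cos²(73°) = 1/0.2924² = 11.70.

11.7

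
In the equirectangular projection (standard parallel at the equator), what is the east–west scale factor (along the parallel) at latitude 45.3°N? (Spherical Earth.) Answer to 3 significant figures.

For the equirectangular projection with φ₀ = 0 (plate carrée), h = 1 along meridians and k = sec φ along parallels.
k = 1/cos 45.3° = 1/0.7034 = 1.422.

1.42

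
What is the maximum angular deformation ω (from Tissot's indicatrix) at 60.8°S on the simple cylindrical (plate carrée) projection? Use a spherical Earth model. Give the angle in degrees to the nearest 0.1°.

40.3°

Plate carrée maps x = Rλ, y = Rφ. The meridian scale is h = 1 and the parallel scale is k = 1/cos φ = sec φ.
At 60.8°: h = 1.000, k = 2.050; principal scales a = 2.050, b = 1.000.
sin(ω/2) = (a − b)/(a + b) = 1.050/3.050 = 0.3442, so ω = 2 arcsin(0.3442) ≈ 40.3°.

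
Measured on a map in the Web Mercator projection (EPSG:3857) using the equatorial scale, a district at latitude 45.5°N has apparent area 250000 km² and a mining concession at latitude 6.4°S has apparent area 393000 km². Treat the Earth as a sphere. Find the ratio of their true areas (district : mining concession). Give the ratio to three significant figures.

0.316

On Mercator the areal scale is sec²φ, so true area = apparent × cos²φ.
True area of district: 250000 × cos²(45.5°) = 250000 × 0.4913 = 122800 km².
True area of mining concession: 393000 × cos²(6.4°) = 393000 × 0.9876 = 388100 km².
Ratio = 122800 / 388100 ≈ 0.316.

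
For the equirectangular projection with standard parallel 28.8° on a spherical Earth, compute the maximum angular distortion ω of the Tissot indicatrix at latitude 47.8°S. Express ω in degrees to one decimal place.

The equidistant cylindrical projection with φ₀ = 28.8° has h = 1 (meridians true) and k = cos φ₀ / cos φ along parallels.
At 47.8°: h = 1.000, k = 1.305; principal scales a = 1.305, b = 1.000.
sin(ω/2) = (a − b)/(a + b) = 0.3046/2.305 = 0.1322, so ω = 2 arcsin(0.1322) ≈ 15.2°.

15.2°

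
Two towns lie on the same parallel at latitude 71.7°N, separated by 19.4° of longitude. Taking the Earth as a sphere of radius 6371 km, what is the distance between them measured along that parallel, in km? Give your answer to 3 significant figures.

Arc length along a parallel = R cos φ · Δλ (with Δλ in radians).
= 6371 × cos 71.7° × (19.4° × π/180) = 6371 × 0.3140 × 0.3386 ≈ 677 km.

677 km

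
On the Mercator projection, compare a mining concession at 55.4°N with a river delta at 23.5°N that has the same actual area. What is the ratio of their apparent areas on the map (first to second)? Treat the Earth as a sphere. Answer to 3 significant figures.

Mercator areal scale is sec²φ.
At 55.4°: sec²(55.4°) = 1/0.5678² = 3.101.
At 23.5°: sec²(23.5°) = 1/0.9171² = 1.189.
Ratio = 3.101/1.189 = cos²(23.5°)/cos²(55.4°) ≈ 2.61.

2.61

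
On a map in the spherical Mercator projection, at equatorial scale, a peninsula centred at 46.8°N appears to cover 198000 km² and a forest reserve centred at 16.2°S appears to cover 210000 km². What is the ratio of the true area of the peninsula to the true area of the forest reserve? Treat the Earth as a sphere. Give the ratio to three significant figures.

0.479

On Mercator the areal scale is sec²φ, so true area = apparent × cos²φ.
True area of peninsula: 198000 × cos²(46.8°) = 198000 × 0.4686 = 92780 km².
True area of forest reserve: 210000 × cos²(16.2°) = 210000 × 0.9222 = 193700 km².
Ratio = 92780 / 193700 ≈ 0.479.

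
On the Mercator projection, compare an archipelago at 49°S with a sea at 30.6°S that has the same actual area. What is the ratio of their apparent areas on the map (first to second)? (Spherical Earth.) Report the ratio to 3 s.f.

1.72

Mercator areal scale is sec²φ.
At 49°: sec²(49°) = 1/0.6561² = 2.323.
At 30.6°: sec²(30.6°) = 1/0.8607² = 1.350.
Ratio = 2.323/1.350 = cos²(30.6°)/cos²(49°) ≈ 1.72.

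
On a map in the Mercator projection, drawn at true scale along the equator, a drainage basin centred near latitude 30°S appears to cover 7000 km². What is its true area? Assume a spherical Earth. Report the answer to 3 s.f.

The Mercator projection is conformal; its linear scale factor is the same in every direction and equals sec φ = 1/cos φ.
Areal scale = k² = sec²φ = 1/cos²(30°) = 1/0.8660² = 1.333.
True area = apparent / (areal scale) = 7000 / 1.333 ≈ 5250 km².

5250 km²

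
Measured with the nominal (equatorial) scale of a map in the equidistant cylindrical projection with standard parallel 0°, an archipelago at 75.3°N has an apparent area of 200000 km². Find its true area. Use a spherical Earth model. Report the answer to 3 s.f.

In the plate carrée (x = Rλ, y = Rφ), meridians are true-scale (h = 1) and parallels are stretched by k = sec φ.
Areal scale = h·k = 1 × sec φ; at 75.3°, h = 1.000, k = 3.941, so h·k = 3.941.
True area = apparent / (areal scale) = 200000 / 3.941 ≈ 50800 km².

50800 km²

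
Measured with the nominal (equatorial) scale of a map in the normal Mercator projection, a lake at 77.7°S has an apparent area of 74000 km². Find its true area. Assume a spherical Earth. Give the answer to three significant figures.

For Mercator, h = k = sec φ (a conformal cylindrical projection has a single point scale, 1/cos φ).
Areal scale = k² = sec²φ = 1/cos²(77.7°) = 1/0.2130² = 22.04.
True area = apparent / (areal scale) = 74000 / 22.04 ≈ 3360 km².

3360 km²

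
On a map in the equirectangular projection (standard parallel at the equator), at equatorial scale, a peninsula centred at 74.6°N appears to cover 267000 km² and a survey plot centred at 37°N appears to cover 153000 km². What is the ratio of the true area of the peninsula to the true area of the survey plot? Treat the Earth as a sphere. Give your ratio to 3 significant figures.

0.580

On the plate carrée, areal scale = h·k = 1 × sec φ, so true area = apparent × cos φ.
True area of peninsula: 267000 × cos(74.6°) = 267000 × 0.2656 = 70900 km².
True area of survey plot: 153000 × cos(37°) = 153000 × 0.7986 = 122200 km².
Ratio = 70900 / 122200 ≈ 0.580.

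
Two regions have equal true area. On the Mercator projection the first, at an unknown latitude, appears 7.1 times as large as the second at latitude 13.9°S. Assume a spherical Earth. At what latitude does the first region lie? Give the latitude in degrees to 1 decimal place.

For equal true areas on Mercator, apparent areas scale as sec²φ, so the ratio is cos²φ₂ / cos²φ₁.
cos²φ₂ / cos²φ₁ = 7.1  ⇒  cos φ₁ = cos 13.9° / √7.1 = 0.9707/2.665 = 0.3643.
φ₁ = arccos(0.3643) ≈ 68.6°.

68.6°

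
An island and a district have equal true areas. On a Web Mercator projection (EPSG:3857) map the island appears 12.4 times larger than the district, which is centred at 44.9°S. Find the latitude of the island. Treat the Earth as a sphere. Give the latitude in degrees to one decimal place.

78.4°

On Mercator, (apparent₁)/(apparent₂) = sec²φ₁ / sec²φ₂ when true areas are equal.
cos²φ₂ / cos²φ₁ = 12.4  ⇒  cos φ₁ = cos 44.9° / √12.4 = 0.7083/3.521 = 0.2012.
φ₁ = arccos(0.2012) ≈ 78.4°.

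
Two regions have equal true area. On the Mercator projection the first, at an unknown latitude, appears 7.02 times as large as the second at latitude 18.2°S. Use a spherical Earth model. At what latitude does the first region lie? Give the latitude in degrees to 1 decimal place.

For equal true areas on Mercator, apparent areas scale as sec²φ, so the ratio is cos²φ₂ / cos²φ₁.
cos²φ₂ / cos²φ₁ = 7.02  ⇒  cos φ₁ = cos 18.2° / √7.02 = 0.9500/2.650 = 0.3585.
φ₁ = arccos(0.3585) ≈ 69.0°.

69.0°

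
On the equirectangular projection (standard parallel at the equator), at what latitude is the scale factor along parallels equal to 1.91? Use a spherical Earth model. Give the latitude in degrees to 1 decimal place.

Plate carrée: h = 1, k = sec φ along parallels.
sec φ = 1.91  ⇒  cos φ = 0.5236  ⇒  φ ≈ 58.4°.

58.4°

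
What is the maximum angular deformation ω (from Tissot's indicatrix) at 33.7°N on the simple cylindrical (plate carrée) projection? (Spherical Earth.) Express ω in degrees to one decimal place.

Plate carrée maps x = Rλ, y = Rφ. The meridian scale is h = 1 and the parallel scale is k = 1/cos φ = sec φ.
At 33.7°: h = 1.000, k = 1.202; principal scales a = 1.202, b = 1.000.
sin(ω/2) = (a − b)/(a + b) = 0.2020/2.202 = 0.09173, so ω = 2 arcsin(0.09173) ≈ 10.5°.

10.5°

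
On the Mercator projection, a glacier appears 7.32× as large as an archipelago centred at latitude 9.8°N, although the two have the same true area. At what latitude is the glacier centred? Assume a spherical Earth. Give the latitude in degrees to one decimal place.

On Mercator, (apparent₁)/(apparent₂) = sec²φ₁ / sec²φ₂ when true areas are equal.
cos²φ₂ / cos²φ₁ = 7.32  ⇒  cos φ₁ = cos 9.8° / √7.32 = 0.9854/2.706 = 0.3642.
φ₁ = arccos(0.3642) ≈ 68.6°.

68.6°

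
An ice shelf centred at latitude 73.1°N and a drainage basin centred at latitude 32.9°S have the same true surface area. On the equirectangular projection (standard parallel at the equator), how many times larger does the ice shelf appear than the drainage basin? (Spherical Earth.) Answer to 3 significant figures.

2.89

In the plate carrée (x = Rλ, y = Rφ), meridians are true-scale (h = 1) and parallels are stretched by k = sec φ.
Areal scale at 73.1°: h·k = 1.000 × 3.440 = 3.440.
Areal scale at 32.9°: h·k = 1.000 × 1.191 = 1.191.
Ratio = 3.440/1.191 ≈ 2.89.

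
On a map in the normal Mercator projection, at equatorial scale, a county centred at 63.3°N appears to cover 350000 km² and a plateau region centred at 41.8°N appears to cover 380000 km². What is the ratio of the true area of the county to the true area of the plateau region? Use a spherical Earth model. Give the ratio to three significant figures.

0.335

On Mercator the areal scale is sec²φ, so true area = apparent × cos²φ.
True area of county: 350000 × cos²(63.3°) = 350000 × 0.2019 = 70660 km².
True area of plateau region: 380000 × cos²(41.8°) = 380000 × 0.5557 = 211200 km².
Ratio = 70660 / 211200 ≈ 0.335.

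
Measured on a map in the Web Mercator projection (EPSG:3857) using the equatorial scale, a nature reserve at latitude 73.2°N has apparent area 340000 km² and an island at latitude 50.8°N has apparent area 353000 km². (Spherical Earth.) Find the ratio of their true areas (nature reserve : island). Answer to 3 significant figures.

0.201

On Mercator the areal scale is sec²φ, so true area = apparent × cos²φ.
True area of nature reserve: 340000 × cos²(73.2°) = 340000 × 0.08354 = 28400 km².
True area of island: 353000 × cos²(50.8°) = 353000 × 0.3995 = 141000 km².
Ratio = 28400 / 141000 ≈ 0.201.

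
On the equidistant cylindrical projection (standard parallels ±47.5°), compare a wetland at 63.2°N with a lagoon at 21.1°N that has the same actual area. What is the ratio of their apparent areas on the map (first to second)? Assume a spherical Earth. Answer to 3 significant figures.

2.07

In the equirectangular projection with standard parallel φ₀ = 47.5° (x = Rλ cos φ₀, y = Rφ), meridians are true-scale (h = 1) and the parallel scale is k = cos φ₀ / cos φ.
Areal scale at 63.2°: h·k = 1.000 × 1.498 = 1.498.
Areal scale at 21.1°: h·k = 1.000 × 0.7241 = 0.7241.
Ratio = 1.498/0.7241 ≈ 2.07.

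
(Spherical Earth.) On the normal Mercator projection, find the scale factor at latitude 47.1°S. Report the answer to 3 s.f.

Mercator is conformal, so the point scale is isotropic: h = k = sec φ = 1/cos φ.
k = 1/cos 47.1° = 1/0.6807 = 1.469.

1.47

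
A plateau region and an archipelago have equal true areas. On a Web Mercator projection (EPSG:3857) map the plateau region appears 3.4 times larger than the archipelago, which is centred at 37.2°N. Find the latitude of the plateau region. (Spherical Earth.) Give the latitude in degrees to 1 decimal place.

For equal true areas on Mercator, apparent areas scale as sec²φ, so the ratio is cos²φ₂ / cos²φ₁.
cos²φ₂ / cos²φ₁ = 3.4  ⇒  cos φ₁ = cos 37.2° / √3.4 = 0.7965/1.844 = 0.4320.
φ₁ = arccos(0.4320) ≈ 64.4°.

64.4°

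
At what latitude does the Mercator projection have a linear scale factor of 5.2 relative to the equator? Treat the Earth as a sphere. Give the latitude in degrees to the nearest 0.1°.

Mercator scale is k = sec φ = 1/cos φ.
1/cos φ = 5.2  ⇒  cos φ = 0.1923  ⇒  φ = arccos(0.1923) ≈ 78.9°.

78.9°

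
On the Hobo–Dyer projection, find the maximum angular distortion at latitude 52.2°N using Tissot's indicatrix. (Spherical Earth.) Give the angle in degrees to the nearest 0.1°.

29.2°

Hobo–Dyer is a cylindrical equal-area projection with standard parallels at ±37.5°. For cylindrical equal-area with standard parallel φ₀, h = cos φ / cos φ₀ and k = cos φ₀ / cos φ, so h·k = 1.
At 52.2°: h = 0.7726, k = 1.294; principal scales a = 1.294, b = 0.7726.
sin(ω/2) = (a − b)/(a + b) = 0.5219/2.067 = 0.2525, so ω = 2 arcsin(0.2525) ≈ 29.2°.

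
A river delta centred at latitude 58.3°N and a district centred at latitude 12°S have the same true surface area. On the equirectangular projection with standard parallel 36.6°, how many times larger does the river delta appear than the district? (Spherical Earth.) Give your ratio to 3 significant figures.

1.86

The equidistant cylindrical projection with φ₀ = 36.6° has h = 1 (meridians true) and k = cos φ₀ / cos φ along parallels.
Areal scale at 58.3°: h·k = 1.000 × 1.528 = 1.528.
Areal scale at 12°: h·k = 1.000 × 0.8208 = 0.8208.
Ratio = 1.528/0.8208 ≈ 1.86.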